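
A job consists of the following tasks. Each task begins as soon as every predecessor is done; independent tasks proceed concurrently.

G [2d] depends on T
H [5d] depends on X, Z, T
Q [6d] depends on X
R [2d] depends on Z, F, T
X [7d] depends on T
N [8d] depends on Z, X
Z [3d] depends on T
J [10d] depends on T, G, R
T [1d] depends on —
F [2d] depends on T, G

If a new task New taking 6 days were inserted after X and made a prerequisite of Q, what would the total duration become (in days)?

Originally the project takes 17 days.
With New inserted, Q now waits for max(X, New).
New critical path: T→X→New→Q = 1+7+6+6 = 20 ⇒ 20 days.

20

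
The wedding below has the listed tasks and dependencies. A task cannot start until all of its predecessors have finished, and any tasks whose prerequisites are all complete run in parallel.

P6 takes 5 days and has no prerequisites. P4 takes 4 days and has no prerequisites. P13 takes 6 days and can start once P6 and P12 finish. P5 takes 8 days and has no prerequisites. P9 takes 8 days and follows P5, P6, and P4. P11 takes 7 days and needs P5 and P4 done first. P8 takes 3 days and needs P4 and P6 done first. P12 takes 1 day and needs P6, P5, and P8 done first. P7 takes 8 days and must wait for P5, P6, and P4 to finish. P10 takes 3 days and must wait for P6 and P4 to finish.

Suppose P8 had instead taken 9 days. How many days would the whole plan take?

The binding path is P5→P7 = 8+8 = 16; finish at 16 days.
P8 is off the critical path — its longest chain is 15 days, giving 1 of slack.
The binding chain switches to P6→P8→P12→P13 = 5+9+1+6 = 21; finish 21 days.

21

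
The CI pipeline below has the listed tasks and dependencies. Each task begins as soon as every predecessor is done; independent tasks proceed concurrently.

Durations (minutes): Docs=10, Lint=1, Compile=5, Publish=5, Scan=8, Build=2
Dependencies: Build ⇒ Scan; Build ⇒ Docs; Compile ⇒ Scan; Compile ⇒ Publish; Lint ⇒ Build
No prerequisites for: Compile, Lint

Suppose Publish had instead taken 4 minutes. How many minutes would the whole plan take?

Critical path before the change: Compile→Scan = 5+8 = 13 giving 13 minutes.
The longest path through Publish is only 10 minutes, so Publish has float 3.
No other chain overtakes it, so the finish is 13 minutes.

13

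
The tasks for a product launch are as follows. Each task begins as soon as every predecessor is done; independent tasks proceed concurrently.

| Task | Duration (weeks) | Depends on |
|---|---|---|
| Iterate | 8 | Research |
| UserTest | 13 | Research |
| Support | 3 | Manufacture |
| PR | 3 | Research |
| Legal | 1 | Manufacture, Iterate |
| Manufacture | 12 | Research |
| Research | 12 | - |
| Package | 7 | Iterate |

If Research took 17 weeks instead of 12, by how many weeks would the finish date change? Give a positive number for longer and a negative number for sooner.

5

Actual critical path: Research→Iterate→Package = 12+8+7 = 27 ⇒ 27 weeks.
Research lies on that path, so at 17 weeks the path becomes 32 weeks.
That remains the longest chain; total 32 weeks.
Change in finish: 32 − 27 = +5 weeks.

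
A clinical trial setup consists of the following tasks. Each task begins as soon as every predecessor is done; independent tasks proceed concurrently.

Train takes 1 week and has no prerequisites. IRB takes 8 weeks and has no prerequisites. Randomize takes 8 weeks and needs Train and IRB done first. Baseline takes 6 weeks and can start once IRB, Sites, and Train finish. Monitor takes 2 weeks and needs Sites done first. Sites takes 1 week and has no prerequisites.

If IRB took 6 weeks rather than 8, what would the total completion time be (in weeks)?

14

As given, the longest chain is IRB→Randomize = 8+8 = 16, so the finish is 16 weeks.
IRB lies on that path, so at 6 weeks the path becomes 14 weeks.
No other chain overtakes it, so the finish is 14 weeks.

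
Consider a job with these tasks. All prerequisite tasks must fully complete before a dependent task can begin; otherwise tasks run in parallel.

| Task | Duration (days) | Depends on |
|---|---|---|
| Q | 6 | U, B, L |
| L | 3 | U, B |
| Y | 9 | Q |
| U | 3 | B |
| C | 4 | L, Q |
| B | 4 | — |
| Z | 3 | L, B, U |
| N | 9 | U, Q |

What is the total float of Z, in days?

12

Critical path: B→U→L→Q→Y = 4+3+3+6+9 = 25, so the finish is 25 days.
Longest path through Z: 13 days (earliest finish 13, latest finish 25).
Slack of Z = 22 − 10 = 12 days.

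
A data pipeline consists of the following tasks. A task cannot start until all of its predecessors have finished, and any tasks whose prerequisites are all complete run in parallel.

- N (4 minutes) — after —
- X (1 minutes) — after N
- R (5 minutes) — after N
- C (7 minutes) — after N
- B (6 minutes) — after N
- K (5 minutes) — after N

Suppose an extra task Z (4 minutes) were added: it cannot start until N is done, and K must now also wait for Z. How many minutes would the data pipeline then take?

13

Originally the data pipeline takes 11 minutes.
With Z inserted, K now waits for max(N, Z).
New critical path: N→Z→K = 4+4+5 = 13 ⇒ 13 minutes.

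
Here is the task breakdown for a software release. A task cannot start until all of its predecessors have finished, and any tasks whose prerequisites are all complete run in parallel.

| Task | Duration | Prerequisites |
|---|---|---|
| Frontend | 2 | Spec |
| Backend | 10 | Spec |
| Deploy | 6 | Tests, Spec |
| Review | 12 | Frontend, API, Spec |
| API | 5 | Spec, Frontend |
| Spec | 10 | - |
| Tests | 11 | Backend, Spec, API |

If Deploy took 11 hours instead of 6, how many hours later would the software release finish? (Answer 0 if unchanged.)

5

Actual critical path: Spec→Backend→Tests→Deploy = 10+10+11+6 = 37 ⇒ 37 hours.
Since Deploy is critical, the +5 change carries straight to that chain (now 42 hours).
No other chain overtakes it, so the finish is 42 hours.
Change in finish: 42 − 37 = +5 hours.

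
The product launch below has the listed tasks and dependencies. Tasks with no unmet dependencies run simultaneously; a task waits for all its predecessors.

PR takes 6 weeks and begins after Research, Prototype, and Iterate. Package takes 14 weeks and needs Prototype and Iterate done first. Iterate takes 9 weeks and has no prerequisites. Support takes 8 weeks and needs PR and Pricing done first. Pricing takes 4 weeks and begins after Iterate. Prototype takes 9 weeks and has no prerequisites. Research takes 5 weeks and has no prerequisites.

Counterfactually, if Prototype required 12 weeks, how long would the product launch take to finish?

Critical path before the change: Prototype→Package = 9+14 = 23 giving 23 weeks.
Since Prototype is critical, the +3 change carries straight to that chain (now 26 weeks).
The critical path is still Prototype→Package; finish is now 26 weeks.

26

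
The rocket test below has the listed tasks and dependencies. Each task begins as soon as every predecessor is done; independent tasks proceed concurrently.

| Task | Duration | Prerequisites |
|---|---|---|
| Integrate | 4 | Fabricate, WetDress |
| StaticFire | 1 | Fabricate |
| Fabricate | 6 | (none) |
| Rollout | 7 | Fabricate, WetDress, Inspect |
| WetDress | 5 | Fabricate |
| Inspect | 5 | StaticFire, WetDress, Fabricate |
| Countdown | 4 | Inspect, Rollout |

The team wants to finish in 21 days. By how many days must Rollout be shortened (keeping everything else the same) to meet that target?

6

Current finish: 27 days; target: 21.
Rollout is on every critical path, so each day cut from Rollout cuts the finish by one (this holds down to a finish of 21).
Need 27 − 21 = 6 days off Rollout → Rollout becomes 1 day, finish becomes 21.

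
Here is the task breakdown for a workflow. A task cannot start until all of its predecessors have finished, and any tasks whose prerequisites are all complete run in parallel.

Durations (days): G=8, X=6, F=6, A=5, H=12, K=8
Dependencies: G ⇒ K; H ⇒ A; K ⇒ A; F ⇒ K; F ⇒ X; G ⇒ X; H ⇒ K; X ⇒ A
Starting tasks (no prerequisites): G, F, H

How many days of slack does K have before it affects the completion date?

Critical path: H→K→A = 12+8+5 = 25, so the finish is 25 days.
Longest path through K: 25 days (earliest finish 20, latest finish 20).
Slack of K = 12 − 12 = 0 days.

0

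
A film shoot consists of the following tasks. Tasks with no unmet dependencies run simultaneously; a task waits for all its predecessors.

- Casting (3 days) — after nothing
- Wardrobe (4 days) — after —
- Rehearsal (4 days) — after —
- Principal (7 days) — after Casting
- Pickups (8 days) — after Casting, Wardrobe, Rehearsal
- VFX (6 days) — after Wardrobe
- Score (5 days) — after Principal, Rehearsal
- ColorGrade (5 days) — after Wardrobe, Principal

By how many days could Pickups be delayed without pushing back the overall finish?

The longest chain is Casting→Principal→Score = 3+7+5 = 15; overall finish 15 days.
The longest chain containing Pickups totals 12 days.
Float = 15 − 12 = 3.

3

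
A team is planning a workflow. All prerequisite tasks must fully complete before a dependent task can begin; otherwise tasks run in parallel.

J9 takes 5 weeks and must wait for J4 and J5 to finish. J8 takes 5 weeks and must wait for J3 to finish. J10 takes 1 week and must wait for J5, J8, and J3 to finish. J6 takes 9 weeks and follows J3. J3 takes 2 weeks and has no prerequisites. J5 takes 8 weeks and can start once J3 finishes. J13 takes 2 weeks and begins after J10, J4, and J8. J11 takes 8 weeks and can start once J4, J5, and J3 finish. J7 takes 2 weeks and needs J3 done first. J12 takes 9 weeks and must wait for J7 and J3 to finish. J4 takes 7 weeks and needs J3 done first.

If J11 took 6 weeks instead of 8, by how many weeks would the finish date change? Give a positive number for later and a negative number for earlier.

Critical path before the change: J3→J5→J11 = 2+8+8 = 18 giving 18 weeks.
J11 lies on that path, so at 6 weeks the path becomes 16 weeks.
The critical path is still J3→J5→J11; finish is now 16 weeks.
Change in finish: 16 − 18 = -2 weeks.

-2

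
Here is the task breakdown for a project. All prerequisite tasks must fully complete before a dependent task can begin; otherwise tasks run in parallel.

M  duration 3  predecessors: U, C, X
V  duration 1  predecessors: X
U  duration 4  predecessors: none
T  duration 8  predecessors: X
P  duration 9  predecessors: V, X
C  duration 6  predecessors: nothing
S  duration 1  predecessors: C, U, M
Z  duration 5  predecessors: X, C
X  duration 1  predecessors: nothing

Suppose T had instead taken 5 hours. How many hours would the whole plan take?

11

The binding path is X→V→P = 1+1+9 = 11; finish at 11 hours.
The longest path through T is only 9 hours, so T has float 2.
No other chain overtakes it, so the finish is 11 hours.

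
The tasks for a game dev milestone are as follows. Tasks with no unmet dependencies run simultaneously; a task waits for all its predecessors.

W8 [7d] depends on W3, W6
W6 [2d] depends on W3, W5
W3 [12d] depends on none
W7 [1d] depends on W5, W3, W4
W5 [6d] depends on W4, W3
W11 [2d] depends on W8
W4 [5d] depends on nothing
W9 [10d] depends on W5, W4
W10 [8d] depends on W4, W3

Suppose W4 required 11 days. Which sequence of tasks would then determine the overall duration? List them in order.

W3, W5, W6, W8, W11

Baseline: W3→W5→W6→W8→W11 = 12+6+2+7+2 = 29 → 29 days.
W4 is off the critical path — its longest chain is 22 days, giving 7 of slack.
No other chain overtakes it, so the finish is 29 days.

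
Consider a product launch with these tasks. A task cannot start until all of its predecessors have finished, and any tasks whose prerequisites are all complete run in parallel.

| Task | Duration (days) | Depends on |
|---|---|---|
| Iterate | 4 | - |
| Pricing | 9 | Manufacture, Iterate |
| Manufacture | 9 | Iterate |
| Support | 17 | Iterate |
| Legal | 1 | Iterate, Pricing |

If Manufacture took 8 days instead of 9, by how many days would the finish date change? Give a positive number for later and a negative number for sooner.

Actual critical path: Iterate→Manufacture→Pricing→Legal = 4+9+9+1 = 23 ⇒ 23 days.
Manufacture is on the critical path; changing it to 8 makes that path 22 days.
That remains the longest chain; total 22 days.
Change in finish: 22 − 23 = -1 days.

-1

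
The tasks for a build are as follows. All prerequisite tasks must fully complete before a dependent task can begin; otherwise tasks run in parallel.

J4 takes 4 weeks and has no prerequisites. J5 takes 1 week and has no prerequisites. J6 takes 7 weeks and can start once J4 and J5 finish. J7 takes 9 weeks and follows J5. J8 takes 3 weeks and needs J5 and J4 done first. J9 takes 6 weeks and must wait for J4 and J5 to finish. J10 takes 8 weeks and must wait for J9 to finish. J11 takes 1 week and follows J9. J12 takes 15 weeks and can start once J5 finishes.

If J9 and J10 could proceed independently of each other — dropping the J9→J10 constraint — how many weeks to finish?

16

Original critical path: J4→J9→J10 = 4+6+8 = 18 ⇒ 18 weeks.
Without J9→J10, J10's earliest start moves from 10 to 0.
The longest chain is now J5→J12 = 1+15 = 16, so the build takes 16 weeks.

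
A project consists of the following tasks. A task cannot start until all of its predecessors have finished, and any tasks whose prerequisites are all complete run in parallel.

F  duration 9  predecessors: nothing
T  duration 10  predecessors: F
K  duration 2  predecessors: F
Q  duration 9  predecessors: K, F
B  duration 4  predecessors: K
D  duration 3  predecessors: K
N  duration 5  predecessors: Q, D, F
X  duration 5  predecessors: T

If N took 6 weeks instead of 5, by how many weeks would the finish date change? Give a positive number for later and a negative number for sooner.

1

Baseline: F→K→Q→N = 9+2+9+5 = 25 → 25 weeks.
Since N is critical, the +1 change carries straight to that chain (now 26 weeks).
The critical path is still F→K→Q→N; finish is now 26 weeks.
Change in finish: 26 − 25 = +1 weeks.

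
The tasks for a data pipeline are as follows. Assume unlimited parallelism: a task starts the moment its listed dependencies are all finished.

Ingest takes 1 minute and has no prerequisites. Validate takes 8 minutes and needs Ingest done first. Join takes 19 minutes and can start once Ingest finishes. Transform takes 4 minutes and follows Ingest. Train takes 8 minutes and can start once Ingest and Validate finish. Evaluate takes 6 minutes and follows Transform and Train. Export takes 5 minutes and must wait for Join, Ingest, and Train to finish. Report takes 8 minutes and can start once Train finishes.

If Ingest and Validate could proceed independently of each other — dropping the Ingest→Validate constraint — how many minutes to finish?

With the dependency in place, Ingest→Validate→Train→Report = 1+8+8+8 = 25 sets the finish at 25 minutes.
Without Ingest→Validate, Validate's earliest start moves from 1 to 0.
After: Ingest→Join→Export = 1+19+5 = 25 → 25 minutes.

25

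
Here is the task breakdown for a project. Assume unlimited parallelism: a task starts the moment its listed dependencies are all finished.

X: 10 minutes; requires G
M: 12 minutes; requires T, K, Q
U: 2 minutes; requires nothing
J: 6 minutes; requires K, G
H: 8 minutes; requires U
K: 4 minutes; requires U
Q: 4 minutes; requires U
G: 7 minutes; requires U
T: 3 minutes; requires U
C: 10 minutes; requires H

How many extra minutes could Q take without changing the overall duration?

U→H→C = 2+8+10 = 20 sets the makespan at 20 minutes.
Longest path through Q: 18 minutes (earliest finish 6, latest finish 8).
So Q can slip 8 − 6 = 2 minutes.

2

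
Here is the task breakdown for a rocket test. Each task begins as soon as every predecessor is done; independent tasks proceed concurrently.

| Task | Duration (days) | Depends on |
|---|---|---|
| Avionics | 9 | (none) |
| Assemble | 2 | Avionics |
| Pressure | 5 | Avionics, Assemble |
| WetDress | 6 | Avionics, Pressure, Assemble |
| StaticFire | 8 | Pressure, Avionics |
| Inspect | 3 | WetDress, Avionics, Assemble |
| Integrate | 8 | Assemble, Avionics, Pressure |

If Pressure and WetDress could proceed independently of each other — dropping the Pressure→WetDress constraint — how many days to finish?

With the dependency in place, Avionics→Assemble→Pressure→WetDress→Inspect = 9+2+5+6+3 = 25 sets the finish at 25 days.
Without Pressure→WetDress, WetDress's earliest start moves from 16 to 11.
New critical path: Avionics→Assemble→Pressure→StaticFire = 9+2+5+8 = 24 ⇒ 24 days.

24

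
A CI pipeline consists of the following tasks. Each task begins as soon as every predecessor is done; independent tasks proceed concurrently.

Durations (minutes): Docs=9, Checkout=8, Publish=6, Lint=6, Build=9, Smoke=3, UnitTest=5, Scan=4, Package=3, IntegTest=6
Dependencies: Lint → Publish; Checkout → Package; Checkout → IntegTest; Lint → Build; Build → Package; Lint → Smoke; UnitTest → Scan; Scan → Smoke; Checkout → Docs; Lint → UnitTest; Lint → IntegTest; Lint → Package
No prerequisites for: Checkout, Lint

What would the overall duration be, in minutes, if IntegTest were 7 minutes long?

Actual critical path: Lint→UnitTest→Scan→Smoke = 6+5+4+3 = 18 ⇒ 18 minutes.
IntegTest is off the critical path — its longest chain is 14 minutes, giving 4 of slack.
That remains the longest chain; total 18 minutes.

18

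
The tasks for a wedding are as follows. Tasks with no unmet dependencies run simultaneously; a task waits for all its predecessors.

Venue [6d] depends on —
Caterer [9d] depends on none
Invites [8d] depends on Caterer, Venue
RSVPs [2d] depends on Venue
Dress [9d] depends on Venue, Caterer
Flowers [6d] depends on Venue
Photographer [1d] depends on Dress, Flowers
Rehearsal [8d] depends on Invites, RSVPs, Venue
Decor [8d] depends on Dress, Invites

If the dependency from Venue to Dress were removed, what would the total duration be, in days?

Before: longest chain Caterer→Dress→Decor = 9+9+8 = 26, finish 26.
Dropping Venue→Dress doesn't change Dress's earliest start (9); another predecessor still binds.
The longest chain is now Caterer→Dress→Decor = 9+9+8 = 26, so the wedding takes 26 days.

26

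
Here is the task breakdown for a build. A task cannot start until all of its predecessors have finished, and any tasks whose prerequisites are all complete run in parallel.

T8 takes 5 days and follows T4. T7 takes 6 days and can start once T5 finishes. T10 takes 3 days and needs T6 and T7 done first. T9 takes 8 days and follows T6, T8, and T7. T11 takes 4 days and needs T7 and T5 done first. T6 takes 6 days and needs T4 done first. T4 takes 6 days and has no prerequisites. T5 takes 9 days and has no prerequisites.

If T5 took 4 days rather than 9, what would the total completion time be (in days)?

20

As given, the longest chain is T5→T7→T9 = 9+6+8 = 23, so the finish is 23 days.
T5 lies on that path, so at 4 days the path becomes 18 days.
New critical path: T4→T6→T9 = 6+6+8 = 20 ⇒ 20 days.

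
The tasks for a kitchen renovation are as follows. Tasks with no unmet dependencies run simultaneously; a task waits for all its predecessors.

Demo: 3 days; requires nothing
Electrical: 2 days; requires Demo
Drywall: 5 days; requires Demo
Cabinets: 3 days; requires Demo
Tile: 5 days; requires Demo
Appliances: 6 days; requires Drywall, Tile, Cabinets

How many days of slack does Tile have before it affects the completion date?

The longest chain is Demo→Drywall→Appliances = 3+5+6 = 14; overall finish 14 days.
Tile finishes as early as 8 and must finish by 8.
So Tile can slip 8 − 8 = 0 days.

0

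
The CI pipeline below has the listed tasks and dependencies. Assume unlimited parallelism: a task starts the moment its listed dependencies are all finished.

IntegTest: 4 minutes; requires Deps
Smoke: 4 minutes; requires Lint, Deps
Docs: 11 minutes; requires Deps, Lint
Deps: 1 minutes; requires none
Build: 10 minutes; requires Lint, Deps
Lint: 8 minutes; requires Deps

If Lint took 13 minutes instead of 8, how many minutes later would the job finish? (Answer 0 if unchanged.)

5

As given, the longest chain is Deps→Lint→Docs = 1+8+11 = 20, so the finish is 20 minutes.
Since Lint is critical, the +5 change carries straight to that chain (now 25 minutes).
The critical path is still Deps→Lint→Docs; finish is now 25 minutes.
Change in finish: 25 − 20 = +5 minutes.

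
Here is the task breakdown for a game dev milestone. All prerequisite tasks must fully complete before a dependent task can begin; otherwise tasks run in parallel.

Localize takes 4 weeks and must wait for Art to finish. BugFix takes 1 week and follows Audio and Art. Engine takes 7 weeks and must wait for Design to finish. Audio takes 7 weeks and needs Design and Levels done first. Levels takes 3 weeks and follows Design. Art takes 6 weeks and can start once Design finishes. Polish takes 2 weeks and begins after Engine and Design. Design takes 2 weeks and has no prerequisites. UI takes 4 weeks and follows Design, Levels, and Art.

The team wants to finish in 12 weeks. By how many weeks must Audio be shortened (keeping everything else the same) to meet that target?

Current finish: 13 weeks; target: 12.
Audio is on every critical path, so each week cut from Audio cuts the finish by one (this holds down to a finish of 12).
Need 13 − 12 = 1 week off Audio → Audio becomes 6 weeks, finish becomes 12.

1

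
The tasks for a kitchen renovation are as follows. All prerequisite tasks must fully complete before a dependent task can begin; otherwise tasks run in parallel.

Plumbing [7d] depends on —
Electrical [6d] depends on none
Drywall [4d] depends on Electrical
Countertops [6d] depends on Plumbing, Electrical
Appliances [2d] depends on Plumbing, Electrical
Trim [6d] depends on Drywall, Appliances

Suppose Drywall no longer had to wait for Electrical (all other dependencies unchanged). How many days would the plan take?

With the dependency in place, Electrical→Drywall→Trim = 6+4+6 = 16 sets the finish at 16 days.
Without Electrical→Drywall, Drywall's earliest start moves from 6 to 0.
The longest chain is now Plumbing→Appliances→Trim = 7+2+6 = 15, so the plan takes 15 days.

15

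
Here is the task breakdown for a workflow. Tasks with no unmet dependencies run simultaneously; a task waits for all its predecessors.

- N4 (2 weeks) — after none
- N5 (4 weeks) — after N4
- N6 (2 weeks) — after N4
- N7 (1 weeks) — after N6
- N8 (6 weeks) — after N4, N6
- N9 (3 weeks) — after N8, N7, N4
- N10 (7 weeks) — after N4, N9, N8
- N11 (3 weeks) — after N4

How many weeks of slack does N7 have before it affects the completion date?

5

The longest chain is N4→N6→N8→N9→N10 = 2+2+6+3+7 = 20; overall finish 20 weeks.
N7 finishes as early as 5 and must finish by 10.
Slack of N7 = 9 − 4 = 5 weeks.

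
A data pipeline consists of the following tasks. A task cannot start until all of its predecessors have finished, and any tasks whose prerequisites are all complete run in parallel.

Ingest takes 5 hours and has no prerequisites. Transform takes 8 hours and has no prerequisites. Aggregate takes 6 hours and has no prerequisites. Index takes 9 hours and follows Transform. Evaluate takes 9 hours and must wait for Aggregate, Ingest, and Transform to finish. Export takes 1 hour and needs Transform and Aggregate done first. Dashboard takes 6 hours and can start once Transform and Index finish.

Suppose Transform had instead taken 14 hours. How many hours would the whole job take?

29

The binding path is Transform→Index→Dashboard = 8+9+6 = 23; finish at 23 hours.
Transform is on the critical path; changing it to 14 makes that path 29 hours.
The critical path is still Transform→Index→Dashboard; finish is now 29 hours.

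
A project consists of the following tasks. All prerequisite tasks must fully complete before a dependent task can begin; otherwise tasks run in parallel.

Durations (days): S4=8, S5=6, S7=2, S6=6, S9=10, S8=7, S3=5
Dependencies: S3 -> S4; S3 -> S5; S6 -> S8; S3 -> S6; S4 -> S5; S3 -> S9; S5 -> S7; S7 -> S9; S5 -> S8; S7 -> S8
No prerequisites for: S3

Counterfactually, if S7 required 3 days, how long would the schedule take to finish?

32

The binding path is S3→S4→S5→S7→S9 = 5+8+6+2+10 = 31; finish at 31 days.
Since S7 is critical, the +1 change carries straight to that chain (now 32 days).
No other chain overtakes it, so the finish is 32 days.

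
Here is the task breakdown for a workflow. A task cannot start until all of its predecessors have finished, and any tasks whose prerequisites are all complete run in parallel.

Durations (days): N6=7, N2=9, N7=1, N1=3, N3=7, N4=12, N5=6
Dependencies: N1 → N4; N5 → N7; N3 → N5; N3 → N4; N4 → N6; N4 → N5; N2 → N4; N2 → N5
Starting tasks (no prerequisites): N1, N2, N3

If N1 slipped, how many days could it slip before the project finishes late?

Critical path: N2→N4→N5→N7 = 9+12+6+1 = 28, so the finish is 28 days.
N1 finishes as early as 3 and must finish by 9.
Slack of N1 = 6 − 0 = 6 days.

6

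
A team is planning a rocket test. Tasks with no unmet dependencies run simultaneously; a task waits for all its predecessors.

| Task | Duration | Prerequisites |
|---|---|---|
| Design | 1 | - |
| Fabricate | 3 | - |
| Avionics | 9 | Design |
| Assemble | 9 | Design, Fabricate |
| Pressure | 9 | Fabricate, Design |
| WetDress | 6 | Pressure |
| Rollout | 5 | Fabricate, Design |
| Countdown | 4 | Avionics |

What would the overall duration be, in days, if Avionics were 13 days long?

18

The binding path is Fabricate→Pressure→WetDress = 3+9+6 = 18; finish at 18 days.
Avionics is off the critical path — its longest chain is 14 days, giving 4 of slack.
The binding chain switches to Design→Avionics→Countdown = 1+13+4 = 18; finish 18 days.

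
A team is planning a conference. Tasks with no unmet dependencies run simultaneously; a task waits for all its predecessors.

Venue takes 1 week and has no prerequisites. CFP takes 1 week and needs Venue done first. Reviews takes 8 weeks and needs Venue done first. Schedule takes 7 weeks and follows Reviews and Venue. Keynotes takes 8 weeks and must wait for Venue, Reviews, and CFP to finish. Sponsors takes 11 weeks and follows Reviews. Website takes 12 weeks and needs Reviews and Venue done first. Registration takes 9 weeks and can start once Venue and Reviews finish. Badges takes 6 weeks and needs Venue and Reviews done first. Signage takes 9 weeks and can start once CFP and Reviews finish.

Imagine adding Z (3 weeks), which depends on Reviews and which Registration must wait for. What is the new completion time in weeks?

21

Originally the job takes 21 weeks.
With Z inserted, Registration now waits for max(Venue, Reviews, Z).
New critical path: Venue→Reviews→Z→Registration = 1+8+3+9 = 21 ⇒ 21 weeks.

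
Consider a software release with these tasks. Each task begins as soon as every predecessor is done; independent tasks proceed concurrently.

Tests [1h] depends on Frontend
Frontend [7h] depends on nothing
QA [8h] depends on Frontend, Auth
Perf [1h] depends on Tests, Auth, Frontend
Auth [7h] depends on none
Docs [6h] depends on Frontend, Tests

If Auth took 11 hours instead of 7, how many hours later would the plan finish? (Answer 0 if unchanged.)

Critical path before the change: Auth→QA = 7+8 = 15 giving 15 hours.
Auth lies on that path, so at 11 hours the path becomes 19 hours.
The critical path is still Auth→QA; finish is now 19 hours.
Change in finish: 19 − 15 = +4 hours.

4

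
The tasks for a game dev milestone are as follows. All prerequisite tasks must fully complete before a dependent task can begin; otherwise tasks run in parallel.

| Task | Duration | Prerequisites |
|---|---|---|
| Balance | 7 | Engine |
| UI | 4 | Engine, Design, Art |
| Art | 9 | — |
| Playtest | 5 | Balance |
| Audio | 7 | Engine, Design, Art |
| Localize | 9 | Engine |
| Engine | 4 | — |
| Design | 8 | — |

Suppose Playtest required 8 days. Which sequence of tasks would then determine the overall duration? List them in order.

As given, the longest chain is Engine→Balance→Playtest = 4+7+5 = 16, so the finish is 16 days.
Since Playtest is critical, the +3 change carries straight to that chain (now 19 days).
The critical path is still Engine→Balance→Playtest; finish is now 19 days.

Engine, Balance, Playtest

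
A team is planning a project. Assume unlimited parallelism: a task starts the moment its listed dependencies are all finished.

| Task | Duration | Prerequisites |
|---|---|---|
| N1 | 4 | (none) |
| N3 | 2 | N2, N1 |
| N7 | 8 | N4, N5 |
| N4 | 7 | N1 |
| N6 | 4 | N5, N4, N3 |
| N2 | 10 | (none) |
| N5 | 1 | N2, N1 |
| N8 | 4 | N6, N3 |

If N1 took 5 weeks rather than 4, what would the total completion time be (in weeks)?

20

As given, the longest chain is N2→N3→N6→N8 = 10+2+4+4 = 20, so the finish is 20 weeks.
N1 is off the critical path — its longest chain is 19 weeks, giving 1 of slack.
New critical path: N1→N4→N6→N8 = 5+7+4+4 = 20 ⇒ 20 weeks.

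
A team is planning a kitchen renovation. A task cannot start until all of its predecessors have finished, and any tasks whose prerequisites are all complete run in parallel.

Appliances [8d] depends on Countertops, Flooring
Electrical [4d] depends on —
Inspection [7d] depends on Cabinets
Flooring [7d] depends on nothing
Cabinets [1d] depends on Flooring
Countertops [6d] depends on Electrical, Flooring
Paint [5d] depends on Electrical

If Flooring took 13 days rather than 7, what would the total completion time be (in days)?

As given, the longest chain is Flooring→Countertops→Appliances = 7+6+8 = 21, so the finish is 21 days.
Flooring lies on that path, so at 13 days the path becomes 27 days.
That remains the longest chain; total 27 days.

27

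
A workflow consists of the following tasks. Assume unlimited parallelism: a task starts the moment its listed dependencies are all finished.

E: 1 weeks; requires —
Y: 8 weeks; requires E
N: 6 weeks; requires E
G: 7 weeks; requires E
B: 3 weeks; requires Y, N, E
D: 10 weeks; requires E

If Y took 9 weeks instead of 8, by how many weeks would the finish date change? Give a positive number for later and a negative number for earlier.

The binding path is E→Y→B = 1+8+3 = 12; finish at 12 weeks.
Y lies on that path, so at 9 weeks the path becomes 13 weeks.
The critical path is still E→Y→B; finish is now 13 weeks.
Change in finish: 13 − 12 = +1 weeks.

1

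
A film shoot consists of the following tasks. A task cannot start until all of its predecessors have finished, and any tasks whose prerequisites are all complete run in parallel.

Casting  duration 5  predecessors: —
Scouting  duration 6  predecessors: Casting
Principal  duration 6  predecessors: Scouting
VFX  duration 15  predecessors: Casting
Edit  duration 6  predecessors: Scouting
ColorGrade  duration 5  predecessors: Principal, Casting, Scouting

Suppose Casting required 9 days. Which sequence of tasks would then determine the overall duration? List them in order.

Critical path before the change: Casting→Scouting→Principal→ColorGrade = 5+6+6+5 = 22 giving 22 days.
Since Casting is critical, the +4 change carries straight to that chain (now 26 days).
No other chain overtakes it, so the finish is 26 days.

Casting, Scouting, Principal, ColorGrade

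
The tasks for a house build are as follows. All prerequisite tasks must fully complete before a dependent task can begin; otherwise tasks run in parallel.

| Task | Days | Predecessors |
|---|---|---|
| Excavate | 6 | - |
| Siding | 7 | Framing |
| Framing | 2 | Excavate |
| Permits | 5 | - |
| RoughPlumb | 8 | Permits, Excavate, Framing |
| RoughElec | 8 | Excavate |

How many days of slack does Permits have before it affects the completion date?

3

Excavate→Framing→RoughPlumb = 6+2+8 = 16 sets the makespan at 16 days.
The longest chain containing Permits totals 13 days.
So Permits can slip 8 − 5 = 3 days.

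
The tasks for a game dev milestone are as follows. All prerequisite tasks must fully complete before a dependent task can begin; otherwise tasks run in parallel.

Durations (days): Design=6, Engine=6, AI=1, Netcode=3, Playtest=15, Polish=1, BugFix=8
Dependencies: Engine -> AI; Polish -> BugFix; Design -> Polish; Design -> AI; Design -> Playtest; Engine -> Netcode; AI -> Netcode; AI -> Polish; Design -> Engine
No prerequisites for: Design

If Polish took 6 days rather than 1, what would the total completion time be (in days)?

Critical path before the change: Design→Engine→AI→Polish→BugFix = 6+6+1+1+8 = 22 giving 22 days.
Polish is on the critical path; changing it to 6 makes that path 27 days.
The critical path is still Design→Engine→AI→Polish→BugFix; finish is now 27 days.

27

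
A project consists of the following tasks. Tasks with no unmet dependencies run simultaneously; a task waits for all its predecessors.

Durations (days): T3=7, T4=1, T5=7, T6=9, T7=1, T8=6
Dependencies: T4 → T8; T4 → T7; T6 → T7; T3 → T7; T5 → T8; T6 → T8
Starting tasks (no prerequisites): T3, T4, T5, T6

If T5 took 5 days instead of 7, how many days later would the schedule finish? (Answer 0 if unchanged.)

Baseline: T6→T8 = 9+6 = 15 → 15 days.
The longest path through T5 is only 13 days, so T5 has float 2.
No other chain overtakes it, so the finish is 15 days.
Change in finish: 15 − 15 = +0 days.

0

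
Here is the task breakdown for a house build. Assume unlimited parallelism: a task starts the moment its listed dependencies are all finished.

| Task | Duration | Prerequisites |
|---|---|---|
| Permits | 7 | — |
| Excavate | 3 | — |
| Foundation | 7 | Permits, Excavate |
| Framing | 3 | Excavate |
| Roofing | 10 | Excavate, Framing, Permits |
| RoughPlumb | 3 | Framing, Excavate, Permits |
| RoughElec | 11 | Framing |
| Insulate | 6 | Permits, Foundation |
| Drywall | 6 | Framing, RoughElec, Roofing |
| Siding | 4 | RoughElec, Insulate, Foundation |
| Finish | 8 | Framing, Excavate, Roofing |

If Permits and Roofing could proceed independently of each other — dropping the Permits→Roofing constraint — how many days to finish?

24

With the dependency in place, Permits→Roofing→Finish = 7+10+8 = 25 sets the finish at 25 days.
Without Permits→Roofing, Roofing's earliest start moves from 7 to 6.
After: Permits→Foundation→Insulate→Siding = 7+7+6+4 = 24 → 24 days.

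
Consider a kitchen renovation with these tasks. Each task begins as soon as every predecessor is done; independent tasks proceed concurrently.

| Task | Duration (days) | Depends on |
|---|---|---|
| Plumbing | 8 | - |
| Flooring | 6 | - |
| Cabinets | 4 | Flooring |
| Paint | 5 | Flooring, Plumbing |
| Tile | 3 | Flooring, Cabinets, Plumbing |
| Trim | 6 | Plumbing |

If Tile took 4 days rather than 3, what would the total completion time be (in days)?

14

As given, the longest chain is Plumbing→Trim = 8+6 = 14, so the finish is 14 days.
The longest path through Tile is only 13 days, so Tile has float 1.
No other chain overtakes it, so the finish is 14 days.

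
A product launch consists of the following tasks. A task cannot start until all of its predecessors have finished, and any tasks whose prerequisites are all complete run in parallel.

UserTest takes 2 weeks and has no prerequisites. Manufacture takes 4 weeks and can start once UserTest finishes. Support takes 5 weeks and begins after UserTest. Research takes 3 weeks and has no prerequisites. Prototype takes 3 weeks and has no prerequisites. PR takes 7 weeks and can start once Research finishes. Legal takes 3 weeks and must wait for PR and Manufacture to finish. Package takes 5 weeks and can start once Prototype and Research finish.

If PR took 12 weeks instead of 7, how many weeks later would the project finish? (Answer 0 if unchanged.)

As given, the longest chain is Research→PR→Legal = 3+7+3 = 13, so the finish is 13 weeks.
PR lies on that path, so at 12 weeks the path becomes 18 weeks.
The critical path is still Research→PR→Legal; finish is now 18 weeks.
Change in finish: 18 − 13 = +5 weeks.

5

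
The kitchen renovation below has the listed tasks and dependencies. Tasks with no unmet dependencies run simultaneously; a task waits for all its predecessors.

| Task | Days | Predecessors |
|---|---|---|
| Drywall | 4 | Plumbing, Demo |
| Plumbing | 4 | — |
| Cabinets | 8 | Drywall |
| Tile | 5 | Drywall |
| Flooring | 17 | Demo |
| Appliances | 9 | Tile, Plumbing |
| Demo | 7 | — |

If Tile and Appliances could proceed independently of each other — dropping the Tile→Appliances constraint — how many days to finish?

24

Before: longest chain Demo→Drywall→Tile→Appliances = 7+4+5+9 = 25, finish 25.
Without Tile→Appliances, Appliances's earliest start moves from 16 to 4.
New critical path: Demo→Flooring = 7+17 = 24 ⇒ 24 days.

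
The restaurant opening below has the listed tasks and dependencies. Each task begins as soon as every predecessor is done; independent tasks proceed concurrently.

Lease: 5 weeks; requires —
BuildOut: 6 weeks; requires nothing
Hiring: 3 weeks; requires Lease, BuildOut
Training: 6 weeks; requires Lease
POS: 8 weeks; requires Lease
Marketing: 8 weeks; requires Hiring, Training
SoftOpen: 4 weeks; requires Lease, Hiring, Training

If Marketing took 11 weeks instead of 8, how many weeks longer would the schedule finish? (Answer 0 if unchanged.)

3

The binding path is Lease→Training→Marketing = 5+6+8 = 19; finish at 19 weeks.
Marketing lies on that path, so at 11 weeks the path becomes 22 weeks.
That remains the longest chain; total 22 weeks.
Change in finish: 22 − 19 = +3 weeks.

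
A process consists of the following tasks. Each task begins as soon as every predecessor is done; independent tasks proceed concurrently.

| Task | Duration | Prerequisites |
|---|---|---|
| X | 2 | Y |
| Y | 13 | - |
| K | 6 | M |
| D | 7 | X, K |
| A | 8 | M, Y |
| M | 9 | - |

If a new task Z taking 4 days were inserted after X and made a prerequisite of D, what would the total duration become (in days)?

26

Originally the process takes 22 days.
With Z inserted, D now waits for max(X, K, Z).
New critical path: Y→X→Z→D = 13+2+4+7 = 26 ⇒ 26 days.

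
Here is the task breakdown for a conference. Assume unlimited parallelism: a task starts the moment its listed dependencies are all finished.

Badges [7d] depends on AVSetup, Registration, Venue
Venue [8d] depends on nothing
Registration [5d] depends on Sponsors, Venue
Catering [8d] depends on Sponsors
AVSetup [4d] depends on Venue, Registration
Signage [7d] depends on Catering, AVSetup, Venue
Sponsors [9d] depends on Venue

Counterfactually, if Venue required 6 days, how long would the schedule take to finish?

31

Actual critical path: Venue→Sponsors→Registration→AVSetup→Badges = 8+9+5+4+7 = 33 ⇒ 33 days.
Venue is on the critical path; changing it to 6 makes that path 31 days.
The critical path is still Venue→Sponsors→Registration→AVSetup→Badges; finish is now 31 days.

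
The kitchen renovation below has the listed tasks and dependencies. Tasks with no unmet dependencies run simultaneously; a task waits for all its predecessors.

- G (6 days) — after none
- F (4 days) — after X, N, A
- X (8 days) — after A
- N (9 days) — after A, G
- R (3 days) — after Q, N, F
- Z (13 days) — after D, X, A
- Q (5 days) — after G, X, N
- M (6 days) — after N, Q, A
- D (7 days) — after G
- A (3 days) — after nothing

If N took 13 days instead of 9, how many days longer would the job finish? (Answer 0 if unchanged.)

4

Baseline: G→N→Q→M = 6+9+5+6 = 26 → 26 days.
Since N is critical, the +4 change carries straight to that chain (now 30 days).
No other chain overtakes it, so the finish is 30 days.
Change in finish: 30 − 26 = +4 days.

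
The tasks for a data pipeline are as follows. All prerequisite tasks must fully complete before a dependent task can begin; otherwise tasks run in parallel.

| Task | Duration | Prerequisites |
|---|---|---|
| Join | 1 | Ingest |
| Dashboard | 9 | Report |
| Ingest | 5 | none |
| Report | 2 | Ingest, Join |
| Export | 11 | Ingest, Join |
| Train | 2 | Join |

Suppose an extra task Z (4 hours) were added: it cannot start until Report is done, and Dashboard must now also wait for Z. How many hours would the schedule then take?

21

Originally the schedule takes 17 hours.
With Z inserted, Dashboard now waits for max(Report, Z).
New critical path: Ingest→Join→Report→Z→Dashboard = 5+1+2+4+9 = 21 ⇒ 21 hours.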